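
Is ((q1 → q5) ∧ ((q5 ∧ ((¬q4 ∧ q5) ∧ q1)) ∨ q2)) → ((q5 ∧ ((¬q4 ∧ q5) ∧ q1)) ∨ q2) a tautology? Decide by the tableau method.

Assume the negation and expand:
Initial set: {¬(((q1 → q5) ∧ ((q5 ∧ ((¬q4 ∧ q5) ∧ q1)) ∨ q2)) → ((q5 ∧ ((¬q4 ∧ q5) ∧ q1)) ∨ q2))}.
¬(((q1 → q5) ∧ ((q5 ∧ ((¬q4 ∧ q5) ∧ q1)) ∨ q2)) → ((q5 ∧ ((¬q4 ∧ q5) ∧ q1)) ∨ q2)): α-rule — add ((q1 → q5) ∧ ((q5 ∧ ((¬q4 ∧ q5) ∧ q1)) ∨ q2)), ¬((q5 ∧ ((¬q4 ∧ q5) ∧ q1)) ∨ q2).
((q1 → q5) ∧ ((q5 ∧ ((¬q4 ∧ q5) ∧ q1)) ∨ q2)): α-rule — add (q1 → q5), ((q5 ∧ ((¬q4 ∧ q5) ∧ q1)) ∨ q2).
¬((q5 ∧ ((¬q4 ∧ q5) ∧ q1)) ∨ q2): α-rule — add ¬(q5 ∧ ((¬q4 ∧ q5) ∧ q1)), ¬q2.
(q1 → q5): β-rule — branch into ¬q1  //  q5.
  branch 1 (add ¬q1):
    ((q5 ∧ ((¬q4 ∧ q5) ∧ q1)) ∨ q2): β-rule — branch into (q5 ∧ ((¬q4 ∧ q5) ∧ q1))  //  q2.
      branch 1.1 (add (q5 ∧ ((¬q4 ∧ q5) ∧ q1))):
        (q5 ∧ ((¬q4 ∧ q5) ∧ q1)): α-rule — add q5, ((¬q4 ∧ q5) ∧ q1).
        ((¬q4 ∧ q5) ∧ q1): α-rule — add (¬q4 ∧ q5), q1.
        × closes — contains both q1 and ¬q1.
      branch 1.2 (add q2):
        × closes — contains both q2 and ¬q2.
  branch 2 (add q5):
    ((q5 ∧ ((¬q4 ∧ q5) ∧ q1)) ∨ q2): β-rule — branch into (q5 ∧ ((¬q4 ∧ q5) ∧ q1))  //  q2.
      branch 2.1 (add (q5 ∧ ((¬q4 ∧ q5) ∧ q1))):
        (q5 ∧ ((¬q4 ∧ q5) ∧ q1)): α-rule — add q5, ((¬q4 ∧ q5) ∧ q1).
        ((¬q4 ∧ q5) ∧ q1): α-rule — add (¬q4 ∧ q5), q1.
        (¬q4 ∧ q5): α-rule — add ¬q4, q5.
        ¬(q5 ∧ ((¬q4 ∧ q5) ∧ q1)): β-rule — branch into ¬q5  //  ¬((¬q4 ∧ q5) ∧ q1).
          branch 2.1.1 (add ¬q5):
            × closes — contains both q5 and ¬q5.
          branch 2.1.2 (add ¬((¬q4 ∧ q5) ∧ q1)):
            ¬((¬q4 ∧ q5) ∧ q1): β-rule — branch into ¬(¬q4 ∧ q5)  //  ¬q1.
              branch 2.1.2.1 (add ¬(¬q4 ∧ q5)):
                ¬(¬q4 ∧ q5): β-rule — branch into ¬¬q4  //  ¬q5.
                  branch 2.1.2.1.1 (add ¬¬q4):
                    × closes — contains both q4 and ¬q4.
                  branch 2.1.2.1.2 (add ¬q5):
                    × closes — contains both q5 and ¬q5.
              branch 2.1.2.2 (add ¬q1):
                × closes — contains both q1 and ¬q1.
      branch 2.2 (add q2):
        × closes — contains both q2 and ¬q2.
All 7 branches close.
Every branch closed, so the negation is unsatisfiable and the formula is valid.

Valid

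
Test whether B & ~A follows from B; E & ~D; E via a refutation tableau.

Initial set: {B; (E & ~D); E; ~(B & ~A)}.
(E & ~D): α-rule — add E, ~D.
~(B & ~A): β-rule — branch into ~B  //  ~~A.
  branch 1 (add ~B):
    × closes — contains both B and ~B.
  branch 2 (add ~~A):
    ○ open, literals {A=true, B=true, D=false, E=true}.
1 branch closed, 1 open.
An open branch gives a countermodel: A=true, B=true, D=false, E=true (unmentioned atoms arbitrary); the premises hold there but the conclusion fails.

No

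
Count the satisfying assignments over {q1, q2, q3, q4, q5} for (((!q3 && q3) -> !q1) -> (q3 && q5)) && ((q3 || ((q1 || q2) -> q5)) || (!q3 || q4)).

Initial set: {((((!q3 && q3) -> !q1) -> (q3 && q5)) && ((q3 || ((q1 || q2) -> q5)) || (!q3 || q4)))}.
((((!q3 && q3) -> !q1) -> (q3 && q5)) && ((q3 || ((q1 || q2) -> q5)) || (!q3 || q4))): α-rule — add (((!q3 && q3) -> !q1) -> (q3 && q5)), ((q3 || ((q1 || q2) -> q5)) || (!q3 || q4)).
(((!q3 && q3) -> !q1) -> (q3 && q5)): β-rule — branch into !((!q3 && q3) -> !q1)  //  (q3 && q5).
  branch 1 (add !((!q3 && q3) -> !q1)):
    !((!q3 && q3) -> !q1): α-rule — add (!q3 && q3), !!q1.
    (!q3 && q3): α-rule — add !q3, q3.
    × closes — contains both q3 and !q3.
  branch 2 (add (q3 && q5)):
    (q3 && q5): α-rule — add q3, q5.
    ((q3 || ((q1 || q2) -> q5)) || (!q3 || q4)): β-rule — branch into (q3 || ((q1 || q2) -> q5))  //  (!q3 || q4).
      branch 2.1 (add (q3 || ((q1 || q2) -> q5))):
        (q3 || ((q1 || q2) -> q5)): β-rule — branch into q3  //  ((q1 || q2) -> q5).
          branch 2.1.1 (add q3):
            ○ open, literals {q3=T, q5=T}.
          branch 2.1.2 (add ((q1 || q2) -> q5)):
            ((q1 || q2) -> q5): β-rule — branch into !(q1 || q2)  //  q5.
              branch 2.1.2.1 (add !(q1 || q2)):
                !(q1 || q2): α-rule — add !q1, !q2.
                ○ open, literals {q1=F, q2=F, q3=T, q5=T}.
              branch 2.1.2.2 (add q5):
                ○ open, literals {q3=T, q5=T}.
      branch 2.2 (add (!q3 || q4)):
        (!q3 || q4): β-rule — branch into !q3  //  q4.
          branch 2.2.1 (add !q3):
            × closes — contains both q3 and !q3.
          branch 2.2.2 (add q4):
            ○ open, literals {q3=T, q4=T, q5=T}.
2 branches closed, 4 open.
Each open branch fixes some atoms; the unmentioned ones are free. Counting distinct full assignments: branch {q3=T, q5=T} (q1, q2, q4) contributes 8 new; branch {q1=F, q2=F, q3=T, q5=T} (q4) contributes 0 new; branch {q3=T, q5=T} (q1, q2, q4) contributes 0 new; branch {q3=T, q4=T, q5=T} (q1, q2) contributes 0 new. Total: 8.

8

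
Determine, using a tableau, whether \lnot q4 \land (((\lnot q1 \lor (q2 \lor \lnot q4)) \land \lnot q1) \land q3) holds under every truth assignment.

Not valid

Assume the negation and expand:
Initial set: {F (\lnot q4 \land (((\lnot q1 \lor (q2 \lor \lnot q4)) \land \lnot q1) \land q3))}.
F (\lnot q4 \land (((\lnot q1 \lor (q2 \lor \lnot q4)) \land \lnot q1) \land q3)): β-rule — branch into F \lnot q4  //  F (((\lnot q1 \lor (q2 \lor \lnot q4)) \land \lnot q1) \land q3).
  branch 1 (add F \lnot q4):
    ○ open, literals {q4=1}.
  branch 2 (add F (((\lnot q1 \lor (q2 \lor \lnot q4)) \land \lnot q1) \land q3)):
    F (((\lnot q1 \lor (q2 \lor \lnot q4)) \land \lnot q1) \land q3): β-rule — branch into F ((\lnot q1 \lor (q2 \lor \lnot q4)) \land \lnot q1)  //  F q3.
      branch 2.1 (add F ((\lnot q1 \lor (q2 \lor \lnot q4)) \land \lnot q1)):
        F ((\lnot q1 \lor (q2 \lor \lnot q4)) \land \lnot q1): β-rule — branch into F (\lnot q1 \lor (q2 \lor \lnot q4))  //  F \lnot q1.
          branch 2.1.1 (add F (\lnot q1 \lor (q2 \lor \lnot q4))):
            F (\lnot q1 \lor (q2 \lor \lnot q4)): α-rule — add F \lnot q1, F (q2 \lor \lnot q4).
            F (q2 \lor \lnot q4): α-rule — add F q2, F \lnot q4.
            ○ open, literals {q1=1, q2=0, q4=1}.
          branch 2.1.2 (add F \lnot q1):
            ○ open, literals {q1=1}.
      branch 2.2 (add F q3):
        ○ open, literals {q3=0}.
0 branches closed, 4 open.
An open branch gives a countermodel: q4=1 (unmentioned atoms arbitrary); under it the original formula is false.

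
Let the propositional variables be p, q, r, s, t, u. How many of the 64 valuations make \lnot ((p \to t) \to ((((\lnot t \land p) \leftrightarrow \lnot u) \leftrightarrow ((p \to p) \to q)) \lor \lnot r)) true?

12

Initial set: {\lnot ((p \to t) \to ((((\lnot t \land p) \leftrightarrow \lnot u) \leftrightarrow ((p \to p) \to q)) \lor \lnot r))}.
\lnot ((p \to t) \to ((((\lnot t \land p) \leftrightarrow \lnot u) \leftrightarrow ((p \to p) \to q)) \lor \lnot r)): α-rule — add (p \to t), \lnot ((((\lnot t \land p) \leftrightarrow \lnot u) \leftrightarrow ((p \to p) \to q)) \lor \lnot r).
\lnot ((((\lnot t \land p) \leftrightarrow \lnot u) \leftrightarrow ((p \to p) \to q)) \lor \lnot r): α-rule — add \lnot (((\lnot t \land p) \leftrightarrow \lnot u) \leftrightarrow ((p \to p) \to q)), \lnot \lnot r.
(p \to t): β-rule — branch into \lnot p  //  t.
  branch 1 (add \lnot p):
    \lnot (((\lnot t \land p) \leftrightarrow \lnot u) \leftrightarrow ((p \to p) \to q)): β-rule — branch into ((\lnot t \land p) \leftrightarrow \lnot u), \lnot ((p \to p) \to q)  //  \lnot ((\lnot t \land p) \leftrightarrow \lnot u), ((p \to p) \to q).
      branch 1.1 (add ((\lnot t \land p) \leftrightarrow \lnot u), \lnot ((p \to p) \to q)):
        \lnot ((p \to p) \to q): α-rule — add (p \to p), \lnot q.
        ((\lnot t \land p) \leftrightarrow \lnot u): β-rule — branch into (\lnot t \land p), \lnot u  //  \lnot (\lnot t \land p), \lnot \lnot u.
          branch 1.1.1 (add (\lnot t \land p), \lnot u):
            (\lnot t \land p): α-rule — add \lnot t, p.
            × closes — contains both p and \lnot p.
          branch 1.1.2 (add \lnot (\lnot t \land p), \lnot \lnot u):
            (p \to p): β-rule — branch into \lnot p  //  p.
              branch 1.1.2.1 (add \lnot p):
                \lnot (\lnot t \land p): β-rule — branch into \lnot \lnot t  //  \lnot p.
                  branch 1.1.2.1.1 (add \lnot \lnot t):
                    ○ open, literals {p=false, q=false, r=true, t=true, u=true}.
                  branch 1.1.2.1.2 (add \lnot p):
                    ○ open, literals {p=false, q=false, r=true, u=true}.
              branch 1.1.2.2 (add p):
                × closes — contains both p and \lnot p.
      branch 1.2 (add \lnot ((\lnot t \land p) \leftrightarrow \lnot u), ((p \to p) \to q)):
        \lnot ((\lnot t \land p) \leftrightarrow \lnot u): β-rule — branch into (\lnot t \land p), \lnot \lnot u  //  \lnot (\lnot t \land p), \lnot u.
          branch 1.2.1 (add (\lnot t \land p), \lnot \lnot u):
            (\lnot t \land p): α-rule — add \lnot t, p.
            × closes — contains both p and \lnot p.
          branch 1.2.2 (add \lnot (\lnot t \land p), \lnot u):
            ((p \to p) \to q): β-rule — branch into \lnot (p \to p)  //  q.
              branch 1.2.2.1 (add \lnot (p \to p)):
                \lnot (p \to p): α-rule — add p, \lnot p.
                × closes — contains both p and \lnot p.
              branch 1.2.2.2 (add q):
                \lnot (\lnot t \land p): β-rule — branch into \lnot \lnot t  //  \lnot p.
                  branch 1.2.2.2.1 (add \lnot \lnot t):
                    ○ open, literals {p=false, q=true, r=true, t=true, u=false}.
                  branch 1.2.2.2.2 (add \lnot p):
                    ○ open, literals {p=false, q=true, r=true, u=false}.
  branch 2 (add t):
    \lnot (((\lnot t \land p) \leftrightarrow \lnot u) \leftrightarrow ((p \to p) \to q)): β-rule — branch into ((\lnot t \land p) \leftrightarrow \lnot u), \lnot ((p \to p) \to q)  //  \lnot ((\lnot t \land p) \leftrightarrow \lnot u), ((p \to p) \to q).
      branch 2.1 (add ((\lnot t \land p) \leftrightarrow \lnot u), \lnot ((p \to p) \to q)):
        \lnot ((p \to p) \to q): α-rule — add (p \to p), \lnot q.
        ((\lnot t \land p) \leftrightarrow \lnot u): β-rule — branch into (\lnot t \land p), \lnot u  //  \lnot (\lnot t \land p), \lnot \lnot u.
          branch 2.1.1 (add (\lnot t \land p), \lnot u):
            (\lnot t \land p): α-rule — add \lnot t, p.
            × closes — contains both t and \lnot t.
          branch 2.1.2 (add \lnot (\lnot t \land p), \lnot \lnot u):
            (p \to p): β-rule — branch into \lnot p  //  p.
              branch 2.1.2.1 (add \lnot p):
                \lnot (\lnot t \land p): β-rule — branch into \lnot \lnot t  //  \lnot p.
                  branch 2.1.2.1.1 (add \lnot \lnot t):
                    ○ open, literals {p=false, q=false, r=true, t=true, u=true}.
                  branch 2.1.2.1.2 (add \lnot p):
                    ○ open, literals {p=false, q=false, r=true, t=true, u=true}.
              branch 2.1.2.2 (add p):
                \lnot (\lnot t \land p): β-rule — branch into \lnot \lnot t  //  \lnot p.
                  branch 2.1.2.2.1 (add \lnot \lnot t):
                    ○ open, literals {p=true, q=false, r=true, t=true, u=true}.
                  branch 2.1.2.2.2 (add \lnot p):
                    × closes — contains both p and \lnot p.
      branch 2.2 (add \lnot ((\lnot t \land p) \leftrightarrow \lnot u), ((p \to p) \to q)):
        \lnot ((\lnot t \land p) \leftrightarrow \lnot u): β-rule — branch into (\lnot t \land p), \lnot \lnot u  //  \lnot (\lnot t \land p), \lnot u.
          branch 2.2.1 (add (\lnot t \land p), \lnot \lnot u):
            (\lnot t \land p): α-rule — add \lnot t, p.
            × closes — contains both t and \lnot t.
          branch 2.2.2 (add \lnot (\lnot t \land p), \lnot u):
            ((p \to p) \to q): β-rule — branch into \lnot (p \to p)  //  q.
              branch 2.2.2.1 (add \lnot (p \to p)):
                \lnot (p \to p): α-rule — add p, \lnot p.
                × closes — contains both p and \lnot p.
              branch 2.2.2.2 (add q):
                \lnot (\lnot t \land p): β-rule — branch into \lnot \lnot t  //  \lnot p.
                  branch 2.2.2.2.1 (add \lnot \lnot t):
                    ○ open, literals {q=true, r=true, t=true, u=false}.
                  branch 2.2.2.2.2 (add \lnot p):
                    ○ open, literals {p=false, q=true, r=true, t=true, u=false}.
8 branches closed, 9 open.
Each open branch fixes some atoms; the unmentioned ones are free. Counting distinct full assignments: branch {p=false, q=false, r=true, t=true, u=true} (s) contributes 2 new; branch {p=false, q=false, r=true, u=true} (s, t) contributes 2 new; branch {p=false, q=true, r=true, t=true, u=false} (s) contributes 2 new; branch {p=false, q=true, r=true, u=false} (s, t) contributes 2 new; branch {p=false, q=false, r=true, t=true, u=true} (s) contributes 0 new; branch {p=false, q=false, r=true, t=true, u=true} (s) contributes 0 new; branch {p=true, q=false, r=true, t=true, u=true} (s) contributes 2 new; branch {q=true, r=true, t=true, u=false} (p, s) contributes 2 new; branch {p=false, q=true, r=true, t=true, u=false} (s) contributes 0 new. Total: 12.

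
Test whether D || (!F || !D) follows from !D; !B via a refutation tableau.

Initial set: {!D; !B; !(D || (!F || !D))}.
!(D || (!F || !D)): α-rule — add !D, !(!F || !D).
!(!F || !D): α-rule — add !!F, !!D.
× closes — contains both D and !D.
All 1 branch closes.
Every branch closed, so the premises entail the conclusion.

Yes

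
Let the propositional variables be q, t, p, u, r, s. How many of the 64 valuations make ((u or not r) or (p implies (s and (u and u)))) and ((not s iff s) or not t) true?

28

Initial set: {(((u or not r) or (p implies (s and (u and u)))) and ((not s iff s) or not t))}.
(((u or not r) or (p implies (s and (u and u)))) and ((not s iff s) or not t)): α-rule — add ((u or not r) or (p implies (s and (u and u)))), ((not s iff s) or not t).
((u or not r) or (p implies (s and (u and u)))): β-rule — branch into (u or not r)  //  (p implies (s and (u and u))).
  branch 1 (add (u or not r)):
    ((not s iff s) or not t): β-rule — branch into (not s iff s)  //  not t.
      branch 1.1 (add (not s iff s)):
        (u or not r): β-rule — branch into u  //  not r.
          branch 1.1.1 (add u):
            (not s iff s): β-rule — branch into not s, s  //  not not s, not s.
              branch 1.1.1.1 (add not s, s):
                × closes — contains both s and not s.
              branch 1.1.1.2 (add not not s, not s):
                × closes — contains both s and not s.
          branch 1.1.2 (add not r):
            (not s iff s): β-rule — branch into not s, s  //  not not s, not s.
              branch 1.1.2.1 (add not s, s):
                × closes — contains both s and not s.
              branch 1.1.2.2 (add not not s, not s):
                × closes — contains both s and not s.
      branch 1.2 (add not t):
        (u or not r): β-rule — branch into u  //  not r.
          branch 1.2.1 (add u):
            ○ open, literals {t=0, u=1}.
          branch 1.2.2 (add not r):
            ○ open, literals {r=0, t=0}.
  branch 2 (add (p implies (s and (u and u)))):
    ((not s iff s) or not t): β-rule — branch into (not s iff s)  //  not t.
      branch 2.1 (add (not s iff s)):
        (p implies (s and (u and u))): β-rule — branch into not p  //  (s and (u and u)).
          branch 2.1.1 (add not p):
            (not s iff s): β-rule — branch into not s, s  //  not not s, not s.
              branch 2.1.1.1 (add not s, s):
                × closes — contains both s and not s.
              branch 2.1.1.2 (add not not s, not s):
                × closes — contains both s and not s.
          branch 2.1.2 (add (s and (u and u))):
            (s and (u and u)): α-rule — add s, (u and u).
            (u and u): α-rule — add u, u.
            (not s iff s): β-rule — branch into not s, s  //  not not s, not s.
              branch 2.1.2.1 (add not s, s):
                × closes — contains both s and not s.
              branch 2.1.2.2 (add not not s, not s):
                × closes — contains both s and not s.
      branch 2.2 (add not t):
        (p implies (s and (u and u))): β-rule — branch into not p  //  (s and (u and u)).
          branch 2.2.1 (add not p):
            ○ open, literals {p=0, t=0}.
          branch 2.2.2 (add (s and (u and u))):
            (s and (u and u)): α-rule — add s, (u and u).
            (u and u): α-rule — add u, u.
            ○ open, literals {s=1, t=0, u=1}.
8 branches closed, 4 open.
Each open branch fixes some atoms; the unmentioned ones are free. Counting distinct full assignments: branch {t=0, u=1} (q, p, r, s) contributes 16 new; branch {r=0, t=0} (q, p, u, s) contributes 8 new; branch {p=0, t=0} (q, u, r, s) contributes 4 new; branch {s=1, t=0, u=1} (q, p, r) contributes 0 new. Total: 28.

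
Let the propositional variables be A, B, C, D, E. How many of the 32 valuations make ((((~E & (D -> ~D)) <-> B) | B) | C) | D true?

30

Initial set: {(((((~E & (D -> ~D)) <-> B) | B) | C) | D)}.
(((((~E & (D -> ~D)) <-> B) | B) | C) | D): β-rule — branch into ((((~E & (D -> ~D)) <-> B) | B) | C)  //  D.
  branch 1 (add ((((~E & (D -> ~D)) <-> B) | B) | C)):
    ((((~E & (D -> ~D)) <-> B) | B) | C): β-rule — branch into (((~E & (D -> ~D)) <-> B) | B)  //  C.
      branch 1.1 (add (((~E & (D -> ~D)) <-> B) | B)):
        (((~E & (D -> ~D)) <-> B) | B): β-rule — branch into ((~E & (D -> ~D)) <-> B)  //  B.
          branch 1.1.1 (add ((~E & (D -> ~D)) <-> B)):
            ((~E & (D -> ~D)) <-> B): β-rule — branch into (~E & (D -> ~D)), B  //  ~(~E & (D -> ~D)), ~B.
              branch 1.1.1.1 (add (~E & (D -> ~D)), B):
                (~E & (D -> ~D)): α-rule — add ~E, (D -> ~D).
                (D -> ~D): β-rule — branch into ~D  //  ~D.
                  branch 1.1.1.1.1 (add ~D):
                    ○ open, literals {B=true, D=false, E=false}.
                  branch 1.1.1.1.2 (add ~D):
                    ○ open, literals {B=true, D=false, E=false}.
              branch 1.1.1.2 (add ~(~E & (D -> ~D)), ~B):
                ~(~E & (D -> ~D)): β-rule — branch into ~~E  //  ~(D -> ~D).
                  branch 1.1.1.2.1 (add ~~E):
                    ○ open, literals {B=false, E=true}.
                  branch 1.1.1.2.2 (add ~(D -> ~D)):
                    ~(D -> ~D): α-rule — add D, ~~D.
                    ○ open, literals {B=false, D=true}.
          branch 1.1.2 (add B):
            ○ open, literals {B=true}.
      branch 1.2 (add C):
        ○ open, literals {C=true}.
  branch 2 (add D):
    ○ open, literals {D=true}.
0 branches closed, 7 open.
Each open branch fixes some atoms; the unmentioned ones are free. Counting distinct full assignments: branch {B=true, D=false, E=false} (A, C) contributes 4 new; branch {B=true, D=false, E=false} (A, C) contributes 0 new; branch {B=false, E=true} (A, C, D) contributes 8 new; branch {B=false, D=true} (A, C, E) contributes 4 new; branch {B=true} (A, C, D, E) contributes 12 new; branch {C=true} (A, B, D, E) contributes 2 new; branch {D=true} (A, B, C, E) contributes 0 new. Total: 30.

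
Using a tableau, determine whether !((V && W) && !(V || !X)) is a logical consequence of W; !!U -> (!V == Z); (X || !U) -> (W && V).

Yes

Initial set: {W; (!!U -> (!V == Z)); ((X || !U) -> (W && V)); !!((V && W) && !(V || !X))}.
!!((V && W) && !(V || !X)): α-rule — add (V && W), !(V || !X).
(V && W): α-rule — add V, W.
!(V || !X): α-rule — add !V, !!X.
× closes — contains both V and !V.
All 1 branch closes.
Every branch closed, so the premises entail the conclusion.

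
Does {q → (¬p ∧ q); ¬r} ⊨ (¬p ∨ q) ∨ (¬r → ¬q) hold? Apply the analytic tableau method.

Yes

Initial set: {(q → (¬p ∧ q)); ¬r; ¬((¬p ∨ q) ∨ (¬r → ¬q))}.
¬((¬p ∨ q) ∨ (¬r → ¬q)): α-rule — add ¬(¬p ∨ q), ¬(¬r → ¬q).
¬(¬p ∨ q): α-rule — add ¬¬p, ¬q.
¬(¬r → ¬q): α-rule — add ¬r, ¬¬q.
× closes — contains both q and ¬q.
All 1 branch closes.
Every branch closed, so the premises entail the conclusion.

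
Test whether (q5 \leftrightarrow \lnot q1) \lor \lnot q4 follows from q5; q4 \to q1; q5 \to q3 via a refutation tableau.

Initial set: {q5; (q4 \to q1); (q5 \to q3); \lnot ((q5 \leftrightarrow \lnot q1) \lor \lnot q4)}.
\lnot ((q5 \leftrightarrow \lnot q1) \lor \lnot q4): α-rule — add \lnot (q5 \leftrightarrow \lnot q1), \lnot \lnot q4.
(q4 \to q1): β-rule — branch into \lnot q4  //  q1.
  branch 1 (add \lnot q4):
    × closes — contains both q4 and \lnot q4.
  branch 2 (add q1):
    (q5 \to q3): β-rule — branch into \lnot q5  //  q3.
      branch 2.1 (add \lnot q5):
        × closes — contains both q5 and \lnot q5.
      branch 2.2 (add q3):
        \lnot (q5 \leftrightarrow \lnot q1): β-rule — branch into q5, \lnot \lnot q1  //  \lnot q5, \lnot q1.
          branch 2.2.1 (add q5, \lnot \lnot q1):
            ○ open, literals {q1=true, q3=true, q4=true, q5=true}.
          branch 2.2.2 (add \lnot q5, \lnot q1):
            × closes — contains both q5 and \lnot q5.
3 branches closed, 1 open.
An open branch gives a countermodel: q1=true, q3=true, q4=true, q5=true (unmentioned atoms arbitrary); the premises hold there but the conclusion fails.

No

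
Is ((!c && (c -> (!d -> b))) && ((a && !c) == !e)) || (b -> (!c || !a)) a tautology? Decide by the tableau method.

Not valid

Assume the negation and expand:
Initial set: {F (((!c && (c -> (!d -> b))) && ((a && !c) == !e)) || (b -> (!c || !a)))}.
F (((!c && (c -> (!d -> b))) && ((a && !c) == !e)) || (b -> (!c || !a))): α-rule — add F ((!c && (c -> (!d -> b))) && ((a && !c) == !e)), F (b -> (!c || !a)).
F (b -> (!c || !a)): α-rule — add T b, F (!c || !a).
F (!c || !a): α-rule — add F !c, F !a.
F ((!c && (c -> (!d -> b))) && ((a && !c) == !e)): β-rule — branch into F (!c && (c -> (!d -> b)))  //  F ((a && !c) == !e).
  branch 1 (add F (!c && (c -> (!d -> b)))):
    F (!c && (c -> (!d -> b))): β-rule — branch into F !c  //  F (c -> (!d -> b)).
      branch 1.1 (add F !c):
        ○ open, literals {a=T, b=T, c=T}.
      branch 1.2 (add F (c -> (!d -> b))):
        F (c -> (!d -> b)): α-rule — add T c, F (!d -> b).
        F (!d -> b): α-rule — add T !d, F b.
        × closes — contains both b and !b.
  branch 2 (add F ((a && !c) == !e)):
    F ((a && !c) == !e): β-rule — branch into T (a && !c), F !e  //  F (a && !c), T !e.
      branch 2.1 (add T (a && !c), F !e):
        T (a && !c): α-rule — add T a, T !c.
        × closes — contains both c and !c.
      branch 2.2 (add F (a && !c), T !e):
        F (a && !c): β-rule — branch into F a  //  F !c.
          branch 2.2.1 (add F a):
            × closes — contains both a and !a.
          branch 2.2.2 (add F !c):
            ○ open, literals {a=T, b=T, c=T, e=F}.
3 branches closed, 2 open.
An open branch gives a countermodel: a=T, b=T, c=T (unmentioned atoms arbitrary); under it the original formula is false.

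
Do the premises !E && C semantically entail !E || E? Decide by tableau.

Yes

Initial set: {T (!E && C); F (!E || E)}.
T (!E && C): α-rule — add T !E, T C.
F (!E || E): α-rule — add F !E, F E.
× closes — contains both E and !E.
All 1 branch closes.
Every branch closed, so the premises entail the conclusion.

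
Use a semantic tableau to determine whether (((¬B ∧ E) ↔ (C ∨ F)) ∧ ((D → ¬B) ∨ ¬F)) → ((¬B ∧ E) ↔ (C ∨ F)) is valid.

Valid

Assume the negation and expand:
Initial set: {¬((((¬B ∧ E) ↔ (C ∨ F)) ∧ ((D → ¬B) ∨ ¬F)) → ((¬B ∧ E) ↔ (C ∨ F)))}.
¬((((¬B ∧ E) ↔ (C ∨ F)) ∧ ((D → ¬B) ∨ ¬F)) → ((¬B ∧ E) ↔ (C ∨ F))): α-rule — add (((¬B ∧ E) ↔ (C ∨ F)) ∧ ((D → ¬B) ∨ ¬F)), ¬((¬B ∧ E) ↔ (C ∨ F)).
(((¬B ∧ E) ↔ (C ∨ F)) ∧ ((D → ¬B) ∨ ¬F)): α-rule — add ((¬B ∧ E) ↔ (C ∨ F)), ((D → ¬B) ∨ ¬F).
¬((¬B ∧ E) ↔ (C ∨ F)): β-rule — branch into (¬B ∧ E), ¬(C ∨ F)  //  ¬(¬B ∧ E), (C ∨ F).
  branch 1 (add (¬B ∧ E), ¬(C ∨ F)):
    (¬B ∧ E): α-rule — add ¬B, E.
    ¬(C ∨ F): α-rule — add ¬C, ¬F.
    ((¬B ∧ E) ↔ (C ∨ F)): β-rule — branch into (¬B ∧ E), (C ∨ F)  //  ¬(¬B ∧ E), ¬(C ∨ F).
      branch 1.1 (add (¬B ∧ E), (C ∨ F)):
        (¬B ∧ E): α-rule — add ¬B, E.
        ((D → ¬B) ∨ ¬F): β-rule — branch into (D → ¬B)  //  ¬F.
          branch 1.1.1 (add (D → ¬B)):
            (C ∨ F): β-rule — branch into C  //  F.
              branch 1.1.1.1 (add C):
                × closes — contains both C and ¬C.
              branch 1.1.1.2 (add F):
                × closes — contains both F and ¬F.
          branch 1.1.2 (add ¬F):
            (C ∨ F): β-rule — branch into C  //  F.
              branch 1.1.2.1 (add C):
                × closes — contains both C and ¬C.
              branch 1.1.2.2 (add F):
                × closes — contains both F and ¬F.
      branch 1.2 (add ¬(¬B ∧ E), ¬(C ∨ F)):
        ¬(C ∨ F): α-rule — add ¬C, ¬F.
        ((D → ¬B) ∨ ¬F): β-rule — branch into (D → ¬B)  //  ¬F.
          branch 1.2.1 (add (D → ¬B)):
            ¬(¬B ∧ E): β-rule — branch into ¬¬B  //  ¬E.
              branch 1.2.1.1 (add ¬¬B):
                × closes — contains both B and ¬B.
              branch 1.2.1.2 (add ¬E):
                × closes — contains both E and ¬E.
          branch 1.2.2 (add ¬F):
            ¬(¬B ∧ E): β-rule — branch into ¬¬B  //  ¬E.
              branch 1.2.2.1 (add ¬¬B):
                × closes — contains both B and ¬B.
              branch 1.2.2.2 (add ¬E):
                × closes — contains both E and ¬E.
  branch 2 (add ¬(¬B ∧ E), (C ∨ F)):
    ((¬B ∧ E) ↔ (C ∨ F)): β-rule — branch into (¬B ∧ E), (C ∨ F)  //  ¬(¬B ∧ E), ¬(C ∨ F).
      branch 2.1 (add (¬B ∧ E), (C ∨ F)):
        (¬B ∧ E): α-rule — add ¬B, E.
        ((D → ¬B) ∨ ¬F): β-rule — branch into (D → ¬B)  //  ¬F.
          branch 2.1.1 (add (D → ¬B)):
            ¬(¬B ∧ E): β-rule — branch into ¬¬B  //  ¬E.
              branch 2.1.1.1 (add ¬¬B):
                × closes — contains both B and ¬B.
              branch 2.1.1.2 (add ¬E):
                × closes — contains both E and ¬E.
          branch 2.1.2 (add ¬F):
            ¬(¬B ∧ E): β-rule — branch into ¬¬B  //  ¬E.
              branch 2.1.2.1 (add ¬¬B):
                × closes — contains both B and ¬B.
              branch 2.1.2.2 (add ¬E):
                × closes — contains both E and ¬E.
      branch 2.2 (add ¬(¬B ∧ E), ¬(C ∨ F)):
        ¬(C ∨ F): α-rule — add ¬C, ¬F.
        ((D → ¬B) ∨ ¬F): β-rule — branch into (D → ¬B)  //  ¬F.
          branch 2.2.1 (add (D → ¬B)):
            ¬(¬B ∧ E): β-rule — branch into ¬¬B  //  ¬E.
              branch 2.2.1.1 (add ¬¬B):
                (C ∨ F): β-rule — branch into C  //  F.
                  branch 2.2.1.1.1 (add C):
                    × closes — contains both C and ¬C.
                  branch 2.2.1.1.2 (add F):
                    × closes — contains both F and ¬F.
              branch 2.2.1.2 (add ¬E):
                (C ∨ F): β-rule — branch into C  //  F.
                  branch 2.2.1.2.1 (add C):
                    × closes — contains both C and ¬C.
                  branch 2.2.1.2.2 (add F):
                    × closes — contains both F and ¬F.
          branch 2.2.2 (add ¬F):
            ¬(¬B ∧ E): β-rule — branch into ¬¬B  //  ¬E.
              branch 2.2.2.1 (add ¬¬B):
                (C ∨ F): β-rule — branch into C  //  F.
                  branch 2.2.2.1.1 (add C):
                    × closes — contains both C and ¬C.
                  branch 2.2.2.1.2 (add F):
                    × closes — contains both F and ¬F.
              branch 2.2.2.2 (add ¬E):
                (C ∨ F): β-rule — branch into C  //  F.
                  branch 2.2.2.2.1 (add C):
                    × closes — contains both C and ¬C.
                  branch 2.2.2.2.2 (add F):
                    × closes — contains both F and ¬F.
All 20 branches close.
Every branch closed, so the negation is unsatisfiable and the formula is valid.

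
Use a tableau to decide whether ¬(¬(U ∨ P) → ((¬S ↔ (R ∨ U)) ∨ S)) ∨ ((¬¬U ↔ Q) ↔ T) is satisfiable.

Satisfiable

Initial set: {(¬(¬(U ∨ P) → ((¬S ↔ (R ∨ U)) ∨ S)) ∨ ((¬¬U ↔ Q) ↔ T))}.
(¬(¬(U ∨ P) → ((¬S ↔ (R ∨ U)) ∨ S)) ∨ ((¬¬U ↔ Q) ↔ T)): β-rule — branch into ¬(¬(U ∨ P) → ((¬S ↔ (R ∨ U)) ∨ S))  //  ((¬¬U ↔ Q) ↔ T).
  branch 1 (add ¬(¬(U ∨ P) → ((¬S ↔ (R ∨ U)) ∨ S))):
    ¬(¬(U ∨ P) → ((¬S ↔ (R ∨ U)) ∨ S)): α-rule — add ¬(U ∨ P), ¬((¬S ↔ (R ∨ U)) ∨ S).
    ¬(U ∨ P): α-rule — add ¬U, ¬P.
    ¬((¬S ↔ (R ∨ U)) ∨ S): α-rule — add ¬(¬S ↔ (R ∨ U)), ¬S.
    ¬(¬S ↔ (R ∨ U)): β-rule — branch into ¬S, ¬(R ∨ U)  //  ¬¬S, (R ∨ U).
      branch 1.1 (add ¬S, ¬(R ∨ U)):
        ¬(R ∨ U): α-rule — add ¬R, ¬U.
        ○ open, literals {P=F, R=F, S=F, U=F}.
      branch 1.2 (add ¬¬S, (R ∨ U)):
        × closes — contains both S and ¬S.
  branch 2 (add ((¬¬U ↔ Q) ↔ T)):
    ((¬¬U ↔ Q) ↔ T): β-rule — branch into (¬¬U ↔ Q), T  //  ¬(¬¬U ↔ Q), ¬T.
      branch 2.1 (add (¬¬U ↔ Q), T):
        (¬¬U ↔ Q): β-rule — branch into ¬¬U, Q  //  ¬¬¬U, ¬Q.
          branch 2.1.1 (add ¬¬U, Q):
            ¬¬U: drop double negation, giving U.
            ○ open, literals {Q=T, T=T, U=T}.
          branch 2.1.2 (add ¬¬¬U, ¬Q):
            ¬¬¬U: drop double negation, giving ¬U.
            ○ open, literals {Q=F, T=T, U=F}.
      branch 2.2 (add ¬(¬¬U ↔ Q), ¬T):
        ¬(¬¬U ↔ Q): β-rule — branch into ¬¬U, ¬Q  //  ¬¬¬U, Q.
          branch 2.2.1 (add ¬¬U, ¬Q):
            ¬¬U: drop double negation, giving U.
            ○ open, literals {Q=F, T=F, U=T}.
          branch 2.2.2 (add ¬¬¬U, Q):
            ¬¬¬U: drop double negation, giving ¬U.
            ○ open, literals {Q=T, T=F, U=F}.
1 branch closed, 5 open.
An open branch gives a satisfying assignment: P=F, R=F, S=F, U=F.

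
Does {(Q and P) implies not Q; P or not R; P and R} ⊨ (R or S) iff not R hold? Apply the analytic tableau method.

No

Initial set: {((Q and P) implies not Q); (P or not R); (P and R); not ((R or S) iff not R)}.
(P and R): α-rule — add P, R.
((Q and P) implies not Q): β-rule — branch into not (Q and P)  //  not Q.
  branch 1 (add not (Q and P)):
    (P or not R): β-rule — branch into P  //  not R.
      branch 1.1 (add P):
        not ((R or S) iff not R): β-rule — branch into (R or S), not not R  //  not (R or S), not R.
          branch 1.1.1 (add (R or S), not not R):
            not (Q and P): β-rule — branch into not Q  //  not P.
              branch 1.1.1.1 (add not Q):
                (R or S): β-rule — branch into R  //  S.
                  branch 1.1.1.1.1 (add R):
                    ○ open, literals {P=T, Q=F, R=T}.
                  branch 1.1.1.1.2 (add S):
                    ○ open, literals {P=T, Q=F, R=T, S=T}.
              branch 1.1.1.2 (add not P):
                × closes — contains both P and not P.
          branch 1.1.2 (add not (R or S), not R):
            × closes — contains both R and not R.
      branch 1.2 (add not R):
        × closes — contains both R and not R.
  branch 2 (add not Q):
    (P or not R): β-rule — branch into P  //  not R.
      branch 2.1 (add P):
        not ((R or S) iff not R): β-rule — branch into (R or S), not not R  //  not (R or S), not R.
          branch 2.1.1 (add (R or S), not not R):
            (R or S): β-rule — branch into R  //  S.
              branch 2.1.1.1 (add R):
                ○ open, literals {P=T, Q=F, R=T}.
              branch 2.1.1.2 (add S):
                ○ open, literals {P=T, Q=F, R=T, S=T}.
          branch 2.1.2 (add not (R or S), not R):
            × closes — contains both R and not R.
      branch 2.2 (add not R):
        × closes — contains both R and not R.
5 branches closed, 4 open.
An open branch gives a countermodel: P=T, Q=F, R=T (unmentioned atoms arbitrary); the premises hold there but the conclusion fails.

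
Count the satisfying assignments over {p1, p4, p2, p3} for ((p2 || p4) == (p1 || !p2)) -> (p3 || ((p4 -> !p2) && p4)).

Initial set: {T (((p2 || p4) == (p1 || !p2)) -> (p3 || ((p4 -> !p2) && p4)))}.
T (((p2 || p4) == (p1 || !p2)) -> (p3 || ((p4 -> !p2) && p4))): β-rule — branch into F ((p2 || p4) == (p1 || !p2))  //  T (p3 || ((p4 -> !p2) && p4)).
  branch 1 (add F ((p2 || p4) == (p1 || !p2))):
    F ((p2 || p4) == (p1 || !p2)): β-rule — branch into T (p2 || p4), F (p1 || !p2)  //  F (p2 || p4), T (p1 || !p2).
      branch 1.1 (add T (p2 || p4), F (p1 || !p2)):
        F (p1 || !p2): α-rule — add F p1, F !p2.
        T (p2 || p4): β-rule — branch into T p2  //  T p4.
          branch 1.1.1 (add T p2):
            ○ open, literals {p1=false, p2=true}.
          branch 1.1.2 (add T p4):
            ○ open, literals {p1=false, p2=true, p4=true}.
      branch 1.2 (add F (p2 || p4), T (p1 || !p2)):
        F (p2 || p4): α-rule — add F p2, F p4.
        T (p1 || !p2): β-rule — branch into T p1  //  T !p2.
          branch 1.2.1 (add T p1):
            ○ open, literals {p1=true, p2=false, p4=false}.
          branch 1.2.2 (add T !p2):
            ○ open, literals {p2=false, p4=false}.
  branch 2 (add T (p3 || ((p4 -> !p2) && p4))):
    T (p3 || ((p4 -> !p2) && p4)): β-rule — branch into T p3  //  T ((p4 -> !p2) && p4).
      branch 2.1 (add T p3):
        ○ open, literals {p3=true}.
      branch 2.2 (add T ((p4 -> !p2) && p4)):
        T ((p4 -> !p2) && p4): α-rule — add T (p4 -> !p2), T p4.
        T (p4 -> !p2): β-rule — branch into F p4  //  T !p2.
          branch 2.2.1 (add F p4):
            × closes — contains both p4 and !p4.
          branch 2.2.2 (add T !p2):
            ○ open, literals {p2=false, p4=true}.
1 branch closed, 6 open.
Each open branch fixes some atoms; the unmentioned ones are free. Counting distinct full assignments: branch {p1=false, p2=true} (p4, p3) contributes 4 new; branch {p1=false, p2=true, p4=true} (p3) contributes 0 new; branch {p1=true, p2=false, p4=false} (p3) contributes 2 new; branch {p2=false, p4=false} (p1, p3) contributes 2 new; branch {p3=true} (p1, p4, p2) contributes 4 new; branch {p2=false, p4=true} (p1, p3) contributes 2 new. Total: 14.

14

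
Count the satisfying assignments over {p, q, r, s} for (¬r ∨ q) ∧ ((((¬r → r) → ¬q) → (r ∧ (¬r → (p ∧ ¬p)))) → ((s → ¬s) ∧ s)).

Initial set: {T ((¬r ∨ q) ∧ ((((¬r → r) → ¬q) → (r ∧ (¬r → (p ∧ ¬p)))) → ((s → ¬s) ∧ s)))}.
T ((¬r ∨ q) ∧ ((((¬r → r) → ¬q) → (r ∧ (¬r → (p ∧ ¬p)))) → ((s → ¬s) ∧ s))): α-rule — add T (¬r ∨ q), T ((((¬r → r) → ¬q) → (r ∧ (¬r → (p ∧ ¬p)))) → ((s → ¬s) ∧ s)).
T (¬r ∨ q): β-rule — branch into T ¬r  //  T q.
  branch 1 (add T ¬r):
    T ((((¬r → r) → ¬q) → (r ∧ (¬r → (p ∧ ¬p)))) → ((s → ¬s) ∧ s)): β-rule — branch into F (((¬r → r) → ¬q) → (r ∧ (¬r → (p ∧ ¬p))))  //  T ((s → ¬s) ∧ s).
      branch 1.1 (add F (((¬r → r) → ¬q) → (r ∧ (¬r → (p ∧ ¬p))))):
        F (((¬r → r) → ¬q) → (r ∧ (¬r → (p ∧ ¬p)))): α-rule — add T ((¬r → r) → ¬q), F (r ∧ (¬r → (p ∧ ¬p))).
        T ((¬r → r) → ¬q): β-rule — branch into F (¬r → r)  //  T ¬q.
          branch 1.1.1 (add F (¬r → r)):
            F (¬r → r): α-rule — add T ¬r, F r.
            F (r ∧ (¬r → (p ∧ ¬p))): β-rule — branch into F r  //  F (¬r → (p ∧ ¬p)).
              branch 1.1.1.1 (add F r):
                ○ open, literals {r=false}.
              branch 1.1.1.2 (add F (¬r → (p ∧ ¬p))):
                F (¬r → (p ∧ ¬p)): α-rule — add T ¬r, F (p ∧ ¬p).
                F (p ∧ ¬p): β-rule — branch into F p  //  F ¬p.
                  branch 1.1.1.2.1 (add F p):
                    ○ open, literals {p=false, r=false}.
                  branch 1.1.1.2.2 (add F ¬p):
                    ○ open, literals {p=true, r=false}.
          branch 1.1.2 (add T ¬q):
            F (r ∧ (¬r → (p ∧ ¬p))): β-rule — branch into F r  //  F (¬r → (p ∧ ¬p)).
              branch 1.1.2.1 (add F r):
                ○ open, literals {q=false, r=false}.
              branch 1.1.2.2 (add F (¬r → (p ∧ ¬p))):
                F (¬r → (p ∧ ¬p)): α-rule — add T ¬r, F (p ∧ ¬p).
                F (p ∧ ¬p): β-rule — branch into F p  //  F ¬p.
                  branch 1.1.2.2.1 (add F p):
                    ○ open, literals {p=false, q=false, r=false}.
                  branch 1.1.2.2.2 (add F ¬p):
                    ○ open, literals {p=true, q=false, r=false}.
      branch 1.2 (add T ((s → ¬s) ∧ s)):
        T ((s → ¬s) ∧ s): α-rule — add T (s → ¬s), T s.
        T (s → ¬s): β-rule — branch into F s  //  T ¬s.
          branch 1.2.1 (add F s):
            × closes — contains both s and ¬s.
          branch 1.2.2 (add T ¬s):
            × closes — contains both s and ¬s.
  branch 2 (add T q):
    T ((((¬r → r) → ¬q) → (r ∧ (¬r → (p ∧ ¬p)))) → ((s → ¬s) ∧ s)): β-rule — branch into F (((¬r → r) → ¬q) → (r ∧ (¬r → (p ∧ ¬p))))  //  T ((s → ¬s) ∧ s).
      branch 2.1 (add F (((¬r → r) → ¬q) → (r ∧ (¬r → (p ∧ ¬p))))):
        F (((¬r → r) → ¬q) → (r ∧ (¬r → (p ∧ ¬p)))): α-rule — add T ((¬r → r) → ¬q), F (r ∧ (¬r → (p ∧ ¬p))).
        T ((¬r → r) → ¬q): β-rule — branch into F (¬r → r)  //  T ¬q.
          branch 2.1.1 (add F (¬r → r)):
            F (¬r → r): α-rule — add T ¬r, F r.
            F (r ∧ (¬r → (p ∧ ¬p))): β-rule — branch into F r  //  F (¬r → (p ∧ ¬p)).
              branch 2.1.1.1 (add F r):
                ○ open, literals {q=true, r=false}.
              branch 2.1.1.2 (add F (¬r → (p ∧ ¬p))):
                F (¬r → (p ∧ ¬p)): α-rule — add T ¬r, F (p ∧ ¬p).
                F (p ∧ ¬p): β-rule — branch into F p  //  F ¬p.
                  branch 2.1.1.2.1 (add F p):
                    ○ open, literals {p=false, q=true, r=false}.
                  branch 2.1.1.2.2 (add F ¬p):
                    ○ open, literals {p=true, q=true, r=false}.
          branch 2.1.2 (add T ¬q):
            × closes — contains both q and ¬q.
      branch 2.2 (add T ((s → ¬s) ∧ s)):
        T ((s → ¬s) ∧ s): α-rule — add T (s → ¬s), T s.
        T (s → ¬s): β-rule — branch into F s  //  T ¬s.
          branch 2.2.1 (add F s):
            × closes — contains both s and ¬s.
          branch 2.2.2 (add T ¬s):
            × closes — contains both s and ¬s.
5 branches closed, 9 open.
Each open branch fixes some atoms; the unmentioned ones are free. Counting distinct full assignments: branch {r=false} (p, q, s) contributes 8 new; branch {p=false, r=false} (q, s) contributes 0 new; branch {p=true, r=false} (q, s) contributes 0 new; branch {q=false, r=false} (p, s) contributes 0 new; branch {p=false, q=false, r=false} (s) contributes 0 new; branch {p=true, q=false, r=false} (s) contributes 0 new; branch {q=true, r=false} (p, s) contributes 0 new; branch {p=false, q=true, r=false} (s) contributes 0 new; branch {p=true, q=true, r=false} (s) contributes 0 new. Total: 8.

8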